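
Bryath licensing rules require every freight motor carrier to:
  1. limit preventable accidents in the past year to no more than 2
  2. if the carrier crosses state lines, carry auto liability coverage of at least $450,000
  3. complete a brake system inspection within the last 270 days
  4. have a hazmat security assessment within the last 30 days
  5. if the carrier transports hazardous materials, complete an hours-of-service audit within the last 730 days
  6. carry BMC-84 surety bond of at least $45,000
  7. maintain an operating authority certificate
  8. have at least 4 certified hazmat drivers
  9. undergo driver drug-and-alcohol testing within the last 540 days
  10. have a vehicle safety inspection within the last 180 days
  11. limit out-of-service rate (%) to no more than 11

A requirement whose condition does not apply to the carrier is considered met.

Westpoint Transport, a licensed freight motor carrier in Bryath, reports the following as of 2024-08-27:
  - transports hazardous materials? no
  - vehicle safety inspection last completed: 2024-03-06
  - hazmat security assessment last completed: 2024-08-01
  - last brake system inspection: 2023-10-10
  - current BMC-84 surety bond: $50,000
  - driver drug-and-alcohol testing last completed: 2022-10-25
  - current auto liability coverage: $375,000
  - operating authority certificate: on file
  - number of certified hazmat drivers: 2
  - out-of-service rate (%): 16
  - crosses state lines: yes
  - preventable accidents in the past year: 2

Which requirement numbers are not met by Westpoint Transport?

2, 3, 8, 9, 11

1. preventable accidents in the past year 2 ≤ 2 → met
2. condition 'crosses state lines' holds; auto liability coverage $375,000 < $450,000 → not met
3. brake system inspection 322 days ago vs limit 270 → not met
4. hazmat security assessment 26 days ago vs limit 30 → met
5. condition 'transports hazardous materials' does not hold → requirement n/a → met
6. BMC-84 surety bond $50,000 ≥ $45,000 → met
7. operating authority certificate present → met
8. certified hazmat drivers 2 < 4 → not met
9. driver drug-and-alcohol testing 672 days ago vs limit 540 → not met
10. vehicle safety inspection 174 days ago vs limit 180 → met
11. out-of-service rate (%) 16 > 11 → not met
Not met: 2, 3, 8, 9, 11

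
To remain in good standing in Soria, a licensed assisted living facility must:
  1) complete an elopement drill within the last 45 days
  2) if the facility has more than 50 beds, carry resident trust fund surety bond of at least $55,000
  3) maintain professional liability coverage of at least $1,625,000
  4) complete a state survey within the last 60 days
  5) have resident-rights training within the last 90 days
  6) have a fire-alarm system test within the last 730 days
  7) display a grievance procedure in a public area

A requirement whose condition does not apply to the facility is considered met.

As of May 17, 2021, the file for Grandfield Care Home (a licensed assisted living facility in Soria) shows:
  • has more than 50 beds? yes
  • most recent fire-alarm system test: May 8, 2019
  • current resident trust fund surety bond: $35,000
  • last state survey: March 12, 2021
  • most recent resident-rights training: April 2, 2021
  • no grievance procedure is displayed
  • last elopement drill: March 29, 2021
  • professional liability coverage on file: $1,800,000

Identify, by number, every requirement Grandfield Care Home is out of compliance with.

1. elopement drill 49 days ago vs limit 45 → not met
2. condition 'has more than 50 beds' holds; resident trust fund surety bond $35,000 < $55,000 → not met
3. professional liability coverage $1,800,000 ≥ $1,625,000 → met
4. state survey 66 days ago vs limit 60 → not met
5. resident-rights training 45 days ago vs limit 90 → met
6. fire-alarm system test 740 days ago vs limit 730 → not met
7. grievance procedure absent → not met
Not met: 1, 2, 4, 6, 7

1, 2, 4, 6, 7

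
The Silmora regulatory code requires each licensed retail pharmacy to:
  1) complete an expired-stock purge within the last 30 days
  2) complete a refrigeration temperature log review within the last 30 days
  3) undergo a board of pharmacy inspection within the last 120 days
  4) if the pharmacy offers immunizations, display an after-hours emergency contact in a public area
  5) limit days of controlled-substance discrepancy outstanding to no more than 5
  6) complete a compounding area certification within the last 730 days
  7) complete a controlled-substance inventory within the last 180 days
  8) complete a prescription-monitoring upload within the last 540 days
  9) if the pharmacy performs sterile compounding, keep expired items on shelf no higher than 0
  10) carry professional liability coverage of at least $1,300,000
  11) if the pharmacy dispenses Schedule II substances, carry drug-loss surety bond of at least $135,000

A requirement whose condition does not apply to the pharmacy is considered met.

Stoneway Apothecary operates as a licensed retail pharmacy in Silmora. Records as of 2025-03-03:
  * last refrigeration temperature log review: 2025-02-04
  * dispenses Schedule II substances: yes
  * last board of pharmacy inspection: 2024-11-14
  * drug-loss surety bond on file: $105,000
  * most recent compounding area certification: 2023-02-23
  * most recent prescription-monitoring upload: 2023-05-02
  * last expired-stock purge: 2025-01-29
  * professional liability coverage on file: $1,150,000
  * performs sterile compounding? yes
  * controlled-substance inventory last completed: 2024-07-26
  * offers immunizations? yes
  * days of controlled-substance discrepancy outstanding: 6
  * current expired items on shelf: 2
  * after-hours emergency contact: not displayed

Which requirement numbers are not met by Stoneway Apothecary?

1, 4, 5, 6, 7, 8, 9, 10, 11

1. expired-stock purge 33 days ago vs limit 30 → not met
2. refrigeration temperature log review 27 days ago vs limit 30 → met
3. board of pharmacy inspection 109 days ago vs limit 120 → met
4. condition 'offers immunizations' holds; after-hours emergency contact absent → not met
5. days of controlled-substance discrepancy outstanding 6 > 5 → not met
6. compounding area certification 739 days ago vs limit 730 → not met
7. controlled-substance inventory 220 days ago vs limit 180 → not met
8. prescription-monitoring upload 671 days ago vs limit 540 → not met
9. condition 'performs sterile compounding' holds; expired items on shelf 2 > 0 → not met
10. professional liability coverage $1,150,000 < $1,300,000 → not met
11. condition 'dispenses Schedule II substances' holds; drug-loss surety bond $105,000 < $135,000 → not met
Not met: 1, 4, 5, 6, 7, 8, 9, 10, 11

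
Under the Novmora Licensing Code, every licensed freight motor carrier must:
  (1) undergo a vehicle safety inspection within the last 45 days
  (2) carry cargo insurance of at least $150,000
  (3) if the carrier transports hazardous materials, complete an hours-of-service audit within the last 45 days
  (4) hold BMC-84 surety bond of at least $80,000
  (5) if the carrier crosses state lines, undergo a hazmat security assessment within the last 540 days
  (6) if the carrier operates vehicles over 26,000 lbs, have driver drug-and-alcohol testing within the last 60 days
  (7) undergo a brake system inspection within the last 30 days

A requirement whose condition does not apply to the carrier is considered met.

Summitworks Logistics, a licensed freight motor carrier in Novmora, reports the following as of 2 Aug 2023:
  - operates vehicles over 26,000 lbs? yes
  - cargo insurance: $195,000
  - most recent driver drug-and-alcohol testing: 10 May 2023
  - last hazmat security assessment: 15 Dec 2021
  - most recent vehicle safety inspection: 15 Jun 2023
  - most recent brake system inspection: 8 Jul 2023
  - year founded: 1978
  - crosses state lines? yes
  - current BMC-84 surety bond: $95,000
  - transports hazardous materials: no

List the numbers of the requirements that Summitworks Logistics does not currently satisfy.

1, 5, 6

1. vehicle safety inspection 48 days ago vs limit 45 → not met
2. cargo insurance $195,000 ≥ $150,000 → met
3. condition 'transports hazardous materials' does not hold → requirement n/a → met
4. BMC-84 surety bond $95,000 ≥ $80,000 → met
5. condition 'crosses state lines' holds; hazmat security assessment 595 days ago vs limit 540 → not met
6. condition 'operates vehicles over 26,000 lbs' holds; driver drug-and-alcohol testing 84 days ago vs limit 60 → not met
7. brake system inspection 25 days ago vs limit 30 → met
Not met: 1, 5, 6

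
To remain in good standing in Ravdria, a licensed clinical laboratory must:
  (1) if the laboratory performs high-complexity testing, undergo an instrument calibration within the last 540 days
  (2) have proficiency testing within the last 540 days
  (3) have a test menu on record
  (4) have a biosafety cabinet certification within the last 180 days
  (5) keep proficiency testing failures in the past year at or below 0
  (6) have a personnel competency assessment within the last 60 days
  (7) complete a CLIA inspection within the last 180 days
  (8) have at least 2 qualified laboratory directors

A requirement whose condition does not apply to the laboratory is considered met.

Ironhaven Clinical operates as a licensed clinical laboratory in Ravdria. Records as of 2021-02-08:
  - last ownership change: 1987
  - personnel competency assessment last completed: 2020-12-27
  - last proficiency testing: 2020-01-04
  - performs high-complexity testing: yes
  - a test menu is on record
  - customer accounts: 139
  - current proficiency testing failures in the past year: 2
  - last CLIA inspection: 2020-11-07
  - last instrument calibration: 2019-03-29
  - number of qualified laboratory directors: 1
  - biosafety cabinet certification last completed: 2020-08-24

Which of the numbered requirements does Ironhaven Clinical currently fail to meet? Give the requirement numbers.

1, 5, 8

1. condition 'performs high-complexity testing' holds; instrument calibration 682 days ago vs limit 540 → not met
2. proficiency testing 401 days ago vs limit 540 → met
3. test menu present → met
4. biosafety cabinet certification 168 days ago vs limit 180 → met
5. proficiency testing failures in the past year 2 > 0 → not met
6. personnel competency assessment 43 days ago vs limit 60 → met
7. CLIA inspection 93 days ago vs limit 180 → met
8. qualified laboratory directors 1 < 2 → not met
Not met: 1, 5, 8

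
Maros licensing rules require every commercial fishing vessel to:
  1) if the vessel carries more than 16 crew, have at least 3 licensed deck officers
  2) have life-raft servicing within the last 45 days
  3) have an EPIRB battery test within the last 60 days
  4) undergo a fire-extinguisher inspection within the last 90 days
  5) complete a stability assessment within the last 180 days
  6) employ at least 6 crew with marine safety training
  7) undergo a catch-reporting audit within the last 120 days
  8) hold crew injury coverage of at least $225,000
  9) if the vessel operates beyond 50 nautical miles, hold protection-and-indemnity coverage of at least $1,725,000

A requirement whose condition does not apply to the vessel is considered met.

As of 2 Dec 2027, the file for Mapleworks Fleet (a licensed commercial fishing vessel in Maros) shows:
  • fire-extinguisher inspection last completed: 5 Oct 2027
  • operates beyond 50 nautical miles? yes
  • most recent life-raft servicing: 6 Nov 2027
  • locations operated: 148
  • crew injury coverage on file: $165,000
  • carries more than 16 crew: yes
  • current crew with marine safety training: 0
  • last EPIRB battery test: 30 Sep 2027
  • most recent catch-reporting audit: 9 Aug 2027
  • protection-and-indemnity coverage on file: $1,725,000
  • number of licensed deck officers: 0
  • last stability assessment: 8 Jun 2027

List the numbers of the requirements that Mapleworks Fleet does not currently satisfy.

1, 3, 6, 8

1. condition 'carries more than 16 crew' holds; licensed deck officers 0 < 3 → not met
2. life-raft servicing 26 days ago vs limit 45 → met
3. EPIRB battery test 63 days ago vs limit 60 → not met
4. fire-extinguisher inspection 58 days ago vs limit 90 → met
5. stability assessment 177 days ago vs limit 180 → met
6. crew with marine safety training 0 < 6 → not met
7. catch-reporting audit 115 days ago vs limit 120 → met
8. crew injury coverage $165,000 < $225,000 → not met
9. condition 'operates beyond 50 nautical miles' holds; protection-and-indemnity coverage $1,725,000 ≥ $1,725,000 → met
Not met: 1, 3, 6, 8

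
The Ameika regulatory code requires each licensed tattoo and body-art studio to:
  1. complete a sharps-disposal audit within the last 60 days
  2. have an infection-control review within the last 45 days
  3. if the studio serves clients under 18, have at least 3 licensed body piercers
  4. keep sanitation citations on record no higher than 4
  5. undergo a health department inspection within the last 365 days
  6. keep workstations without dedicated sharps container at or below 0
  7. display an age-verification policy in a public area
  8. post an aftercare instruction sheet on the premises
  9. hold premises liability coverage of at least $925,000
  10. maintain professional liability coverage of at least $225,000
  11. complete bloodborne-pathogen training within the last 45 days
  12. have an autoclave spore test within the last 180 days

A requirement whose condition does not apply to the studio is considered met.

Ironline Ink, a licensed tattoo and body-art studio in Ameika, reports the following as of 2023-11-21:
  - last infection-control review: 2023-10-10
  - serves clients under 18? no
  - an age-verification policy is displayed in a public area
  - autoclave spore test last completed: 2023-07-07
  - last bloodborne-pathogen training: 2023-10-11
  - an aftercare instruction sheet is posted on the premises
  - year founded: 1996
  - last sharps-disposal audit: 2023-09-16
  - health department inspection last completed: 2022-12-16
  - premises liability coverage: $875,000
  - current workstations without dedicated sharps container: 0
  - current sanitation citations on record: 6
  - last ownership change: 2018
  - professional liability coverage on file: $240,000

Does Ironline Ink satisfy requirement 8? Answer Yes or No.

8. aftercare instruction sheet present → met

Yes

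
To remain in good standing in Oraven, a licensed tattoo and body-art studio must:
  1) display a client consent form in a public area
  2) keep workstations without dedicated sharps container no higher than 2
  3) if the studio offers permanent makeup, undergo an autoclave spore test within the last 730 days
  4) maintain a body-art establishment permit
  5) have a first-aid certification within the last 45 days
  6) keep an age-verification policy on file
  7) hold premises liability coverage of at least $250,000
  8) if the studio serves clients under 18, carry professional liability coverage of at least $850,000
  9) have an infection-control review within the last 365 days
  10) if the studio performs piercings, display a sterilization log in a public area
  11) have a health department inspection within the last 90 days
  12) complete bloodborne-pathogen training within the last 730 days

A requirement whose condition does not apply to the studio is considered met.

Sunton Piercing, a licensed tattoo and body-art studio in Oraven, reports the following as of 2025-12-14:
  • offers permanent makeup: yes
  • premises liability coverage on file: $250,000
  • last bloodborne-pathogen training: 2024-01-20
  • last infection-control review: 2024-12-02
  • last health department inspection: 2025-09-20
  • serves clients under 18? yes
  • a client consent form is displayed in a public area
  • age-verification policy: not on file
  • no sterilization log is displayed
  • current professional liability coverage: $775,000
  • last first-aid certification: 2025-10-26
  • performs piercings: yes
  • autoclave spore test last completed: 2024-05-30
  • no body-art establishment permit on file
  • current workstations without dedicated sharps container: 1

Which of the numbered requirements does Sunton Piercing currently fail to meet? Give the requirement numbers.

1. client consent form present → met
2. workstations without dedicated sharps container 1 ≤ 2 → met
3. condition 'offers permanent makeup' holds; autoclave spore test 563 days ago vs limit 730 → met
4. body-art establishment permit absent → not met
5. first-aid certification 49 days ago vs limit 45 → not met
6. age-verification policy absent → not met
7. premises liability coverage $250,000 ≥ $250,000 → met
8. condition 'serves clients under 18' holds; professional liability coverage $775,000 < $850,000 → not met
9. infection-control review 377 days ago vs limit 365 → not met
10. condition 'performs piercings' holds; sterilization log absent → not met
11. health department inspection 85 days ago vs limit 90 → met
12. bloodborne-pathogen training 694 days ago vs limit 730 → met
Not met: 4, 5, 6, 8, 9, 10

4, 5, 6, 8, 9, 10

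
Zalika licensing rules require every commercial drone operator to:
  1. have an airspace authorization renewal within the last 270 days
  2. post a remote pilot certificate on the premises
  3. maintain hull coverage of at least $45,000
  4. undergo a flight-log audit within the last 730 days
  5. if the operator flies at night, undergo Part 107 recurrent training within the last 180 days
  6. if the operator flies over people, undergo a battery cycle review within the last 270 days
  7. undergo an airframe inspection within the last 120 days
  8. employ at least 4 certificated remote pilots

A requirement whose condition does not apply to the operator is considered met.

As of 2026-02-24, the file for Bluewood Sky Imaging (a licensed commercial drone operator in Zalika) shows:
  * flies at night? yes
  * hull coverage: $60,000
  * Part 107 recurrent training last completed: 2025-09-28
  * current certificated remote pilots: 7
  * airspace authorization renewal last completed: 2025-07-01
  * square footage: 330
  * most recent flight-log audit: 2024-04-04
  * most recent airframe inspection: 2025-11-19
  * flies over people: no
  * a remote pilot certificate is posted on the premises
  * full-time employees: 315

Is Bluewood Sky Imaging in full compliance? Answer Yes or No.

1. airspace authorization renewal 238 days ago vs limit 270 → met
2. remote pilot certificate present → met
3. hull coverage $60,000 ≥ $45,000 → met
4. flight-log audit 691 days ago vs limit 730 → met
5. condition 'flies at night' holds; Part 107 recurrent training 149 days ago vs limit 180 → met
6. condition 'flies over people' does not hold → requirement n/a → met
7. airframe inspection 97 days ago vs limit 120 → met
8. certificated remote pilots 7 ≥ 4 → met
All met.

Yes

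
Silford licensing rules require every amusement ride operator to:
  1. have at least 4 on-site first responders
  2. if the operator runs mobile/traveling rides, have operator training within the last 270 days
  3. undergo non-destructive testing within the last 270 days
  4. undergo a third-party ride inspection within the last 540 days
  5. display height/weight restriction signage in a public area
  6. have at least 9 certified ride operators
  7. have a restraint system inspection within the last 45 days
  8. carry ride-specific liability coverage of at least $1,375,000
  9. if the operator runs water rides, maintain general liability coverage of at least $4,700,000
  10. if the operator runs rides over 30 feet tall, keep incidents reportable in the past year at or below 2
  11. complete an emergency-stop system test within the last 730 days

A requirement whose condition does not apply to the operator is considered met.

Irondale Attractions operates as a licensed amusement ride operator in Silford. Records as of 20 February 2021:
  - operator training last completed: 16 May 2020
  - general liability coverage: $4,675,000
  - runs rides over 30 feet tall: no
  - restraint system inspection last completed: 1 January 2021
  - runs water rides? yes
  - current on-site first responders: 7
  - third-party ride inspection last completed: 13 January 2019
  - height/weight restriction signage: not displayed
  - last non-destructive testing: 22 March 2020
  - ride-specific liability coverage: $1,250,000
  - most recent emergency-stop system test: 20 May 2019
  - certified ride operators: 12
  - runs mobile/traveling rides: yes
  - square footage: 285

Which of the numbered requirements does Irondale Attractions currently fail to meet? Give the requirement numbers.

2, 3, 4, 5, 7, 8, 9

1. on-site first responders 7 ≥ 4 → met
2. condition 'runs mobile/traveling rides' holds; operator training 280 days ago vs limit 270 → not met
3. non-destructive testing 335 days ago vs limit 270 → not met
4. third-party ride inspection 769 days ago vs limit 540 → not met
5. height/weight restriction signage absent → not met
6. certified ride operators 12 ≥ 9 → met
7. restraint system inspection 50 days ago vs limit 45 → not met
8. ride-specific liability coverage $1,250,000 < $1,375,000 → not met
9. condition 'runs water rides' holds; general liability coverage $4,675,000 < $4,700,000 → not met
10. condition 'runs rides over 30 feet tall' does not hold → requirement n/a → met
11. emergency-stop system test 642 days ago vs limit 730 → met
Not met: 2, 3, 4, 5, 7, 8, 9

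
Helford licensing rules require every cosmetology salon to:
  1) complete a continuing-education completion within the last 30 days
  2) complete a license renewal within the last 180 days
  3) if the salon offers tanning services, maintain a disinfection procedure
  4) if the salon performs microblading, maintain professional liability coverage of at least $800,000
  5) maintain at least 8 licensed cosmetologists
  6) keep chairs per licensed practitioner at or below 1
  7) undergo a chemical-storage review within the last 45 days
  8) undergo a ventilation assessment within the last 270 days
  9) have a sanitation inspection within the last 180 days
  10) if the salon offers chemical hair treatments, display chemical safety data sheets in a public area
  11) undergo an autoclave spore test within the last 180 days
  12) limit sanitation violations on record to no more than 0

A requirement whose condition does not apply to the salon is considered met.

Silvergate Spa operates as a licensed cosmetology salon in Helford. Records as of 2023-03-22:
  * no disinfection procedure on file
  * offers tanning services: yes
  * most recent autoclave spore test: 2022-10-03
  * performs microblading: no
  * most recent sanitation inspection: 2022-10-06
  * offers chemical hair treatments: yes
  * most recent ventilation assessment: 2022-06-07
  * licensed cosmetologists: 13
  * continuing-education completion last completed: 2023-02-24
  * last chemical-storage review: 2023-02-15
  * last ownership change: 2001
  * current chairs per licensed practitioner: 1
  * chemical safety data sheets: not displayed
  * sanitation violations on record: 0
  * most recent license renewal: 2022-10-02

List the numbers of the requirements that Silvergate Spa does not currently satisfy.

3, 8, 10

1. continuing-education completion 26 days ago vs limit 30 → met
2. license renewal 171 days ago vs limit 180 → met
3. condition 'offers tanning services' holds; disinfection procedure absent → not met
4. condition 'performs microblading' does not hold → requirement n/a → met
5. licensed cosmetologists 13 ≥ 8 → met
6. chairs per licensed practitioner 1 ≤ 1 → met
7. chemical-storage review 35 days ago vs limit 45 → met
8. ventilation assessment 288 days ago vs limit 270 → not met
9. sanitation inspection 167 days ago vs limit 180 → met
10. condition 'offers chemical hair treatments' holds; chemical safety data sheets absent → not met
11. autoclave spore test 170 days ago vs limit 180 → met
12. sanitation violations on record 0 ≤ 0 → met
Not met: 3, 8, 10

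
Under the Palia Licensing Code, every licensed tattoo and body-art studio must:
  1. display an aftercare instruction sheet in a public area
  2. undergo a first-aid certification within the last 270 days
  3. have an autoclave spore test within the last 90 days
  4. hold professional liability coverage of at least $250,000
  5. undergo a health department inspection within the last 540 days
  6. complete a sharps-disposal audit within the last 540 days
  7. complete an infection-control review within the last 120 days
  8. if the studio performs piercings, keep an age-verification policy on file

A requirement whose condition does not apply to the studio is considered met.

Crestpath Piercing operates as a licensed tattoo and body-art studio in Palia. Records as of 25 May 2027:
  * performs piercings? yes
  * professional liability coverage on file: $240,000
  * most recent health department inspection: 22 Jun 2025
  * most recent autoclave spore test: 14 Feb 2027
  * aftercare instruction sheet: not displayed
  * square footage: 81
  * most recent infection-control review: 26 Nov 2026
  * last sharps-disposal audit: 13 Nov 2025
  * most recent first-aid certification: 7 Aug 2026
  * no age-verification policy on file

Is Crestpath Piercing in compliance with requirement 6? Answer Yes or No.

No

6. sharps-disposal audit 558 days ago vs limit 540 → not met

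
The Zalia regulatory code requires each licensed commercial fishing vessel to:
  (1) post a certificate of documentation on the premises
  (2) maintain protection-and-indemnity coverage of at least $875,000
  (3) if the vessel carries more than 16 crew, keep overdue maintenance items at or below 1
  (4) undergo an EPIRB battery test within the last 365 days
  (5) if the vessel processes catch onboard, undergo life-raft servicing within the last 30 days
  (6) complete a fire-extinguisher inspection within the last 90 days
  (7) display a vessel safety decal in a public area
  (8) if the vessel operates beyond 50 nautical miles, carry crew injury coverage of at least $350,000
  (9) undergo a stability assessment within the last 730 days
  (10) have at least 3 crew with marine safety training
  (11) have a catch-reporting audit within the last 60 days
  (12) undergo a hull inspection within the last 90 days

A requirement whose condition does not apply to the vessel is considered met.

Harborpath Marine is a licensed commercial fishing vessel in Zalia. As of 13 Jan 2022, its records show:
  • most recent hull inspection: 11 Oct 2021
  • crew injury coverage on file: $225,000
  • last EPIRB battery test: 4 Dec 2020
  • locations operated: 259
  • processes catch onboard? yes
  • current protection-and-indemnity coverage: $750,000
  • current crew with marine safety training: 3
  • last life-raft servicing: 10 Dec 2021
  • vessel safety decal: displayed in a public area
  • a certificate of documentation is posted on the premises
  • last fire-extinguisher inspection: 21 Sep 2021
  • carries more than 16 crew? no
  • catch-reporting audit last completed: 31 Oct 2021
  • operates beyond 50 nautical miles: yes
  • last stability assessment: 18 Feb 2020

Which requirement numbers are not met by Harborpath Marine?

2, 4, 5, 6, 8, 11, 12

1. certificate of documentation present → met
2. protection-and-indemnity coverage $750,000 < $875,000 → not met
3. condition 'carries more than 16 crew' does not hold → requirement n/a → met
4. EPIRB battery test 405 days ago vs limit 365 → not met
5. condition 'processes catch onboard' holds; life-raft servicing 34 days ago vs limit 30 → not met
6. fire-extinguisher inspection 114 days ago vs limit 90 → not met
7. vessel safety decal present → met
8. condition 'operates beyond 50 nautical miles' holds; crew injury coverage $225,000 < $350,000 → not met
9. stability assessment 695 days ago vs limit 730 → met
10. crew with marine safety training 3 ≥ 3 → met
11. catch-reporting audit 74 days ago vs limit 60 → not met
12. hull inspection 94 days ago vs limit 90 → not met
Not met: 2, 4, 5, 6, 8, 11, 12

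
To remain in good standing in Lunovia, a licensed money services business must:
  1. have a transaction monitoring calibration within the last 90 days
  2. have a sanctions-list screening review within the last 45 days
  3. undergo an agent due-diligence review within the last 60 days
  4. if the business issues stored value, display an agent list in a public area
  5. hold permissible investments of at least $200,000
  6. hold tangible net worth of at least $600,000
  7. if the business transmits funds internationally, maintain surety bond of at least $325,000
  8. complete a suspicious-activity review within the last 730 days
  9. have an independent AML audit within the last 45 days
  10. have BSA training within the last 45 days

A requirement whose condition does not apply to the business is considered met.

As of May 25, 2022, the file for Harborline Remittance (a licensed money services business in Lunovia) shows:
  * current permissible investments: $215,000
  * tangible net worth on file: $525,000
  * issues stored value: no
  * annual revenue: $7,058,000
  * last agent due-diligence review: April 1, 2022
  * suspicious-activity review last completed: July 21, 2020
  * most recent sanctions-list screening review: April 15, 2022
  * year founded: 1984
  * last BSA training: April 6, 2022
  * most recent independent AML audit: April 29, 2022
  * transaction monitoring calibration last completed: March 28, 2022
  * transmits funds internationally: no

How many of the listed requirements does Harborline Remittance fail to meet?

2

1. transaction monitoring calibration 58 days ago vs limit 90 → met
2. sanctions-list screening review 40 days ago vs limit 45 → met
3. agent due-diligence review 54 days ago vs limit 60 → met
4. condition 'issues stored value' does not hold → requirement n/a → met
5. permissible investments $215,000 ≥ $200,000 → met
6. tangible net worth $525,000 < $600,000 → not met
7. condition 'transmits funds internationally' does not hold → requirement n/a → met
8. suspicious-activity review 673 days ago vs limit 730 → met
9. independent AML audit 26 days ago vs limit 45 → met
10. BSA training 49 days ago vs limit 45 → not met
Not met: 2 of 10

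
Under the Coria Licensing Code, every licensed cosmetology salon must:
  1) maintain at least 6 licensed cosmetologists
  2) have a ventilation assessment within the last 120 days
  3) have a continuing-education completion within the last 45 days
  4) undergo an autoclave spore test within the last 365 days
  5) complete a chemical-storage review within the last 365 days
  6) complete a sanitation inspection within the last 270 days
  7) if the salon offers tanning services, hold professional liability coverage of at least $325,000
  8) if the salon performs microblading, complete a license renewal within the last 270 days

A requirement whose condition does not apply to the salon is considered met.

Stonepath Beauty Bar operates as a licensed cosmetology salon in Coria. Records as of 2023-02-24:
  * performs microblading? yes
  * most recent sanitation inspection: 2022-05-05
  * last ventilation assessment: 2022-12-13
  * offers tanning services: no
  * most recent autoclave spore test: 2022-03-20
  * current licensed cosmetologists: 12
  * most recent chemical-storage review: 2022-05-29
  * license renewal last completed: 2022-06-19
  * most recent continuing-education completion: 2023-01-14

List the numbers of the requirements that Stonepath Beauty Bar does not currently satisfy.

1. licensed cosmetologists 12 ≥ 6 → met
2. ventilation assessment 73 days ago vs limit 120 → met
3. continuing-education completion 41 days ago vs limit 45 → met
4. autoclave spore test 341 days ago vs limit 365 → met
5. chemical-storage review 271 days ago vs limit 365 → met
6. sanitation inspection 295 days ago vs limit 270 → not met
7. condition 'offers tanning services' does not hold → requirement n/a → met
8. condition 'performs microblading' holds; license renewal 250 days ago vs limit 270 → met
Not met: 6

6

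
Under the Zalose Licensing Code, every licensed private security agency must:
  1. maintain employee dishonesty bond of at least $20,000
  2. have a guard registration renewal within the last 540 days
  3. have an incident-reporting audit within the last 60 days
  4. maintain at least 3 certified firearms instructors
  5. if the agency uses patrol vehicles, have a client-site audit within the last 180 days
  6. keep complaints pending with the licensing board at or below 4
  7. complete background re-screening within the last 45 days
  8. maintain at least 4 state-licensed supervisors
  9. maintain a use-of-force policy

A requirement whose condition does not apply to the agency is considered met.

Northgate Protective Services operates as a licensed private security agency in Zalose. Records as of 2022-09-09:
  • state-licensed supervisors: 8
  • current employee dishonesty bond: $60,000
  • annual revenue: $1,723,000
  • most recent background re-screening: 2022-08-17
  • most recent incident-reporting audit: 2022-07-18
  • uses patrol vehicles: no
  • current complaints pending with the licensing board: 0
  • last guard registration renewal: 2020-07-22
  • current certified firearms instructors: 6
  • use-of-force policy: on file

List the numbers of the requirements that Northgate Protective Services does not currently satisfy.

2

1. employee dishonesty bond $60,000 ≥ $20,000 → met
2. guard registration renewal 779 days ago vs limit 540 → not met
3. incident-reporting audit 53 days ago vs limit 60 → met
4. certified firearms instructors 6 ≥ 3 → met
5. condition 'uses patrol vehicles' does not hold → requirement n/a → met
6. complaints pending with the licensing board 0 ≤ 4 → met
7. background re-screening 23 days ago vs limit 45 → met
8. state-licensed supervisors 8 ≥ 4 → met
9. use-of-force policy present → met
Not met: 2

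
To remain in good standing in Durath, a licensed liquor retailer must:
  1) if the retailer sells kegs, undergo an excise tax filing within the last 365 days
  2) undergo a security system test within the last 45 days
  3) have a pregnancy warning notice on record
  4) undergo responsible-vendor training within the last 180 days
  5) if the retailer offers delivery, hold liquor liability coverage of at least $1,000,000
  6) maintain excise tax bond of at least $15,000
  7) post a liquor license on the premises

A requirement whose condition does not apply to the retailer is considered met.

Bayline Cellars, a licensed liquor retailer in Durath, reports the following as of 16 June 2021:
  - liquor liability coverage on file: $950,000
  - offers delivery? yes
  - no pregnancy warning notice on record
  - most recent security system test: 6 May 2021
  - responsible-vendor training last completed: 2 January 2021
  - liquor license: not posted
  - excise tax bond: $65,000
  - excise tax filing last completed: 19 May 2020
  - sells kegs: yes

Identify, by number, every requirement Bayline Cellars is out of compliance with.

1, 3, 5, 7

1. condition 'sells kegs' holds; excise tax filing 393 days ago vs limit 365 → not met
2. security system test 41 days ago vs limit 45 → met
3. pregnancy warning notice absent → not met
4. responsible-vendor training 165 days ago vs limit 180 → met
5. condition 'offers delivery' holds; liquor liability coverage $950,000 < $1,000,000 → not met
6. excise tax bond $65,000 ≥ $15,000 → met
7. liquor license absent → not met
Not met: 1, 3, 5, 7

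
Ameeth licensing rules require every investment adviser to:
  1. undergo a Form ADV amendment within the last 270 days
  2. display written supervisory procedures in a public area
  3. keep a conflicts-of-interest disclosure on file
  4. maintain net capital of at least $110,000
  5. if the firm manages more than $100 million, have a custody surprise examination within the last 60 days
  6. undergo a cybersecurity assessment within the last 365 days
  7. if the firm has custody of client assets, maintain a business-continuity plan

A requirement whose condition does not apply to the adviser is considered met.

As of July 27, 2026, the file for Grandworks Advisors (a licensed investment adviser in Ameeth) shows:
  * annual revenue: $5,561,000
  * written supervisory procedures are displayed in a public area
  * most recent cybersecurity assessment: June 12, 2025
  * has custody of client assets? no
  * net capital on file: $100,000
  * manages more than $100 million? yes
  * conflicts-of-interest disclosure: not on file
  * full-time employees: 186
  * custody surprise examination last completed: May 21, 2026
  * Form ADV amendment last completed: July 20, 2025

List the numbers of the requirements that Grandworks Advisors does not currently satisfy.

1. Form ADV amendment 372 days ago vs limit 270 → not met
2. written supervisory procedures present → met
3. conflicts-of-interest disclosure absent → not met
4. net capital $100,000 < $110,000 → not met
5. condition 'manages more than $100 million' holds; custody surprise examination 67 days ago vs limit 60 → not met
6. cybersecurity assessment 410 days ago vs limit 365 → not met
7. condition 'has custody of client assets' does not hold → requirement n/a → met
Not met: 1, 3, 4, 5, 6

1, 3, 4, 5, 6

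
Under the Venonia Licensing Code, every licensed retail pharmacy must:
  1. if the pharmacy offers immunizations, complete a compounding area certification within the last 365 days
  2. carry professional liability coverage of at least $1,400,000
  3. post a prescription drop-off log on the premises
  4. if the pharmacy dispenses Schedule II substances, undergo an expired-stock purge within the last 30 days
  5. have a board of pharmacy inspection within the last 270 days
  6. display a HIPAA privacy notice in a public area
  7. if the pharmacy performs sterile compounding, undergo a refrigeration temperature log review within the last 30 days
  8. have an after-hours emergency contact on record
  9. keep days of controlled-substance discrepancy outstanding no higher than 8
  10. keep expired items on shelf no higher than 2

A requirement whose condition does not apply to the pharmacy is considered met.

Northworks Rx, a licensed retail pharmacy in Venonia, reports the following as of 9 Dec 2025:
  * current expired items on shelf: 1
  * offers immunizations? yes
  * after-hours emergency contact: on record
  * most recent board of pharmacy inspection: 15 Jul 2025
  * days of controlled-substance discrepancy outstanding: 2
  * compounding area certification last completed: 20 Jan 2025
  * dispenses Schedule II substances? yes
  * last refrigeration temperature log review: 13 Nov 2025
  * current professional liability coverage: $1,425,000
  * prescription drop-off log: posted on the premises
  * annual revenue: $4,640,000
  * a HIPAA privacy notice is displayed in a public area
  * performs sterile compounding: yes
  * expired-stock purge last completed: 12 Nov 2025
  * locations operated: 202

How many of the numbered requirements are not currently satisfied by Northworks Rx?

1. condition 'offers immunizations' holds; compounding area certification 323 days ago vs limit 365 → met
2. professional liability coverage $1,425,000 ≥ $1,400,000 → met
3. prescription drop-off log present → met
4. condition 'dispenses Schedule II substances' holds; expired-stock purge 27 days ago vs limit 30 → met
5. board of pharmacy inspection 147 days ago vs limit 270 → met
6. HIPAA privacy notice present → met
7. condition 'performs sterile compounding' holds; refrigeration temperature log review 26 days ago vs limit 30 → met
8. after-hours emergency contact present → met
9. days of controlled-substance discrepancy outstanding 2 ≤ 8 → met
10. expired items on shelf 1 ≤ 2 → met
Not met: 0 of 10

0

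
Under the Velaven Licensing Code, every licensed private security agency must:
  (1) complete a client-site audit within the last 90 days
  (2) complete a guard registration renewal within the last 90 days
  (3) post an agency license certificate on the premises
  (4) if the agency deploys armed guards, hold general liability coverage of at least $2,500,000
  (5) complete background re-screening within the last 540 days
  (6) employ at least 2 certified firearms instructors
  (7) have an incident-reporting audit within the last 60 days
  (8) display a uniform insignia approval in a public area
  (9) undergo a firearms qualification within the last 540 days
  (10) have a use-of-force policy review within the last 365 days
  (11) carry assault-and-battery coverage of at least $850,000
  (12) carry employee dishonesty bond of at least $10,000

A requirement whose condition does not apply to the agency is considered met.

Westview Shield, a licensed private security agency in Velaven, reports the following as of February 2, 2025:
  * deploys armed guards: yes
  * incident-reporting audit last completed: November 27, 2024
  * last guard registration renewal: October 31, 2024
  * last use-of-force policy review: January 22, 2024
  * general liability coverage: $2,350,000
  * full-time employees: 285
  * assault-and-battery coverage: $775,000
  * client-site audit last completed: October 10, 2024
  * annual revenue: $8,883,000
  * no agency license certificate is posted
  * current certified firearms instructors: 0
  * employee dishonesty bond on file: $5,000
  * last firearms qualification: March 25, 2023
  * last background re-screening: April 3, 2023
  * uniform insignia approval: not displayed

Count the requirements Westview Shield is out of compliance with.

12

1. client-site audit 115 days ago vs limit 90 → not met
2. guard registration renewal 94 days ago vs limit 90 → not met
3. agency license certificate absent → not met
4. condition 'deploys armed guards' holds; general liability coverage $2,350,000 < $2,500,000 → not met
5. background re-screening 671 days ago vs limit 540 → not met
6. certified firearms instructors 0 < 2 → not met
7. incident-reporting audit 67 days ago vs limit 60 → not met
8. uniform insignia approval absent → not met
9. firearms qualification 680 days ago vs limit 540 → not met
10. use-of-force policy review 377 days ago vs limit 365 → not met
11. assault-and-battery coverage $775,000 < $850,000 → not met
12. employee dishonesty bond $5,000 < $10,000 → not met
Not met: 12 of 12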